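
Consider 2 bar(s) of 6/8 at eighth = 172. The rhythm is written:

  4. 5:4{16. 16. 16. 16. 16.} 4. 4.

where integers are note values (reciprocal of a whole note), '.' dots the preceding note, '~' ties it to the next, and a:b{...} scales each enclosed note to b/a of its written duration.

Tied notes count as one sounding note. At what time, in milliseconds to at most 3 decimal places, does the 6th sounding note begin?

1. 0.0ms @ 0 + 1046.512ms (3)
2. 1046.512ms @ 3 + 209.302ms (3/5)
3. 1255.814ms @ 18/5 + 209.302ms (3/5)
4. 1465.116ms @ 21/5 + 209.302ms (3/5)
5. 1674.419ms @ 24/5 + 209.302ms (3/5)
6. 1883.721ms @ 27/5 + 209.302ms (3/5)
7. 2093.023ms @ 6 + 1046.512ms (3)
8. 3139.535ms @ 9 + 1046.512ms (3)

note 6 onset = 27/5b = 1883.721ms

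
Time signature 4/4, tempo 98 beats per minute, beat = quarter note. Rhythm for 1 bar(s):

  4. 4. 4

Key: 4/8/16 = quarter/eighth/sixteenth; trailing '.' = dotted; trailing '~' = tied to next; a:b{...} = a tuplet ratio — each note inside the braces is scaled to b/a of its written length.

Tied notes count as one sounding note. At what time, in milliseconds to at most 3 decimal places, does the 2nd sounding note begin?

note 2 onset = 3/2b = 918.367ms

1. 0.0ms @ 0 + 918.367ms (3/2)
2. 918.367ms @ 3/2 + 918.367ms (3/2)
3. 1836.735ms @ 3 + 612.245ms (1)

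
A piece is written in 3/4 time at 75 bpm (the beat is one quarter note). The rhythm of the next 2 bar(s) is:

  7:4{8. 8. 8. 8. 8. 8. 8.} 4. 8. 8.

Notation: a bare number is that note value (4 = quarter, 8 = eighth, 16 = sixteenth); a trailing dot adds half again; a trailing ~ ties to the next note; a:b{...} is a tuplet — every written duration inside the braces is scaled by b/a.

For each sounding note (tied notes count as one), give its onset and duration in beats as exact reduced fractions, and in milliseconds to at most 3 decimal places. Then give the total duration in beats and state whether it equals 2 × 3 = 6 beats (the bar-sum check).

1) 0.0ms=0b +342.857ms=3/7b
2) 342.857ms=3/7b +342.857ms=3/7b
3) 685.714ms=6/7b +342.857ms=3/7b
4) 1028.571ms=9/7b +342.857ms=3/7b
5) 1371.429ms=12/7b +342.857ms=3/7b
6) 1714.286ms=15/7b +342.857ms=3/7b
7) 2057.143ms=18/7b +342.857ms=3/7b
8) 2400.0ms=3b +1200.0ms=3/2b
9) 3600.0ms=9/2b +600.0ms=3/4b
10) 4200.0ms=21/4b +600.0ms=3/4b
Σ=6b of 6 (75bpm 3/4) — PASS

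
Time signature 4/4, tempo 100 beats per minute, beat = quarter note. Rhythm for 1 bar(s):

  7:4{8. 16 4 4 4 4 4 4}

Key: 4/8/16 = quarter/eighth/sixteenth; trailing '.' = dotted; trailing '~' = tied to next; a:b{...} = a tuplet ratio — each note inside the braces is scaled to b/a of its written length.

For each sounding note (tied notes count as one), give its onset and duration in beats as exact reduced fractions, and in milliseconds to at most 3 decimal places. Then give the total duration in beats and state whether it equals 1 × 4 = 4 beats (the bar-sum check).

1) 0.0ms=0b +257.143ms=3/7b
2) 257.143ms=3/7b +85.714ms=1/7b
3) 342.857ms=4/7b +342.857ms=4/7b
4) 685.714ms=8/7b +342.857ms=4/7b
5) 1028.571ms=12/7b +342.857ms=4/7b
6) 1371.429ms=16/7b +342.857ms=4/7b
7) 1714.286ms=20/7b +342.857ms=4/7b
8) 2057.143ms=24/7b +342.857ms=4/7b
Σ=4b of 4 (100bpm 4/4) — PASS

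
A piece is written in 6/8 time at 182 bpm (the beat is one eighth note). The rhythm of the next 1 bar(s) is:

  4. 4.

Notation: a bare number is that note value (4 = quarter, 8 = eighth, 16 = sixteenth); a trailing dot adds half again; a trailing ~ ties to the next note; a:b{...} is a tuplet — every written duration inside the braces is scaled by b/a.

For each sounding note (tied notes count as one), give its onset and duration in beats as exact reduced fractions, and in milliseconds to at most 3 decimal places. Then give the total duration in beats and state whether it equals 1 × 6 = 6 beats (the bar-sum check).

1) 0.0ms=0b +989.011ms=3b
2) 989.011ms=3b +989.011ms=3b
Σ=6b of 6 (182bpm 6/8) — PASS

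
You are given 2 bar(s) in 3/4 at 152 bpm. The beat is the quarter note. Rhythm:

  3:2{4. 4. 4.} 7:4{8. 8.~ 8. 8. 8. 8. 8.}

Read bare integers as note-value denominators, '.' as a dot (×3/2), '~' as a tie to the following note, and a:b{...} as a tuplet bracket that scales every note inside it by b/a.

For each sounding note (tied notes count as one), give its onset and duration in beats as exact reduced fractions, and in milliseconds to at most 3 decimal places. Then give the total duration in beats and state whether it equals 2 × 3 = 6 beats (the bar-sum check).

1) 0.0ms=0b +394.737ms=1b
2) 394.737ms=1b +394.737ms=1b
3) 789.474ms=2b +394.737ms=1b
4) 1184.211ms=3b +169.173ms=3/7b
5) 1353.383ms=24/7b +338.346ms=6/7b
6) 1691.729ms=30/7b +169.173ms=3/7b
7) 1860.902ms=33/7b +169.173ms=3/7b
8) 2030.075ms=36/7b +169.173ms=3/7b
9) 2199.248ms=39/7b +169.173ms=3/7b
Σ=6b of 6 (152bpm 3/4) — PASS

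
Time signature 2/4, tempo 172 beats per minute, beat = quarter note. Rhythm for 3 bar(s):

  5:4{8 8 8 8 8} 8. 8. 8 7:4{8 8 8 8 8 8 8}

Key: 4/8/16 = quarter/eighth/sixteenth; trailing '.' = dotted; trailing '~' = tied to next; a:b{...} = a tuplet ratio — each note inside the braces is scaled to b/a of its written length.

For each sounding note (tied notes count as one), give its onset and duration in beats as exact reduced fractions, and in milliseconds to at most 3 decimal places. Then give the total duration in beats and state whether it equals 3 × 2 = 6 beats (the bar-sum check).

1) 0.0ms=0b +139.535ms=2/5b
2) 139.535ms=2/5b +139.535ms=2/5b
3) 279.07ms=4/5b +139.535ms=2/5b
4) 418.605ms=6/5b +139.535ms=2/5b
5) 558.14ms=8/5b +139.535ms=2/5b
6) 697.674ms=2b +261.628ms=3/4b
7) 959.302ms=11/4b +261.628ms=3/4b
8) 1220.93ms=7/2b +174.419ms=1/2b
9) 1395.349ms=4b +99.668ms=2/7b
10) 1495.017ms=30/7b +99.668ms=2/7b
11) 1594.684ms=32/7b +99.668ms=2/7b
12) 1694.352ms=34/7b +99.668ms=2/7b
13) 1794.02ms=36/7b +99.668ms=2/7b
14) 1893.688ms=38/7b +99.668ms=2/7b
15) 1993.355ms=40/7b +99.668ms=2/7b
Σ=6b of 6 (172bpm 2/4) — PASS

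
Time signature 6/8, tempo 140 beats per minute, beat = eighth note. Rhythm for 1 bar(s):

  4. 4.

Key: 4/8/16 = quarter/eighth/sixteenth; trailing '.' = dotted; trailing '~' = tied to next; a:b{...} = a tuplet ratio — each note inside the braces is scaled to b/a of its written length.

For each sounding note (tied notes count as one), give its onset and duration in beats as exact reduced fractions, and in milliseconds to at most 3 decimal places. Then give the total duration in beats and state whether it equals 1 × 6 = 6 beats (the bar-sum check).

1) 0.0ms=0b +1285.714ms=3b
2) 1285.714ms=3b +1285.714ms=3b
Σ=6b of 6 (140bpm 6/8) — PASS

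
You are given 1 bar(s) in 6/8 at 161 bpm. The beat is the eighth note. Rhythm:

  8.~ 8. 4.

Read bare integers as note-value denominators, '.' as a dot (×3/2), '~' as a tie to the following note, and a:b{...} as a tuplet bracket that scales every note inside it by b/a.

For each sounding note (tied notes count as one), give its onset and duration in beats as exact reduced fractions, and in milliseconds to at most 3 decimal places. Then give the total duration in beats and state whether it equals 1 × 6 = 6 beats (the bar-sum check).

1) 0.0ms=0b +1118.012ms=3b
2) 1118.012ms=3b +1118.012ms=3b
Σ=6b of 6 (161bpm 6/8) — PASS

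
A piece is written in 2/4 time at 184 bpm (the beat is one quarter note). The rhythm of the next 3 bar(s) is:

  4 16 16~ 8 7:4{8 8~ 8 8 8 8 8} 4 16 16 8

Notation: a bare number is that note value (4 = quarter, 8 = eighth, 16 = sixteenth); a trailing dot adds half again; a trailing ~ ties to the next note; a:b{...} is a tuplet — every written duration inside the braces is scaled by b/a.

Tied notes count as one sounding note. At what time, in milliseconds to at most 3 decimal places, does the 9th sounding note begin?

note 9 onset = 26/7b = 1211.18ms

1. 0.0ms @ 0 + 326.087ms (1)
2. 326.087ms @ 1 + 81.522ms (1/4)
3. 407.609ms @ 5/4 + 244.565ms (3/4)
4. 652.174ms @ 2 + 93.168ms (2/7)
5. 745.342ms @ 16/7 + 186.335ms (4/7)
6. 931.677ms @ 20/7 + 93.168ms (2/7)
7. 1024.845ms @ 22/7 + 93.168ms (2/7)
8. 1118.012ms @ 24/7 + 93.168ms (2/7)
9. 1211.18ms @ 26/7 + 93.168ms (2/7)
10. 1304.348ms @ 4 + 326.087ms (1)
11. 1630.435ms @ 5 + 81.522ms (1/4)
12. 1711.957ms @ 21/4 + 81.522ms (1/4)
13. 1793.478ms @ 11/2 + 163.043ms (1/2)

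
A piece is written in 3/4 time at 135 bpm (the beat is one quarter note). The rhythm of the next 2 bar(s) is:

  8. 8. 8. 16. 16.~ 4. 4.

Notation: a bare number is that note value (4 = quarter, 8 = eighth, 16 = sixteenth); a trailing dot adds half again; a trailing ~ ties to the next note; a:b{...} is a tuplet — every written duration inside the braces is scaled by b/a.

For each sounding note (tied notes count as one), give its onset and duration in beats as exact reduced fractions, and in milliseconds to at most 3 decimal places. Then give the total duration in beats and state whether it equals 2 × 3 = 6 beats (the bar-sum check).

1) 0.0ms=0b +333.333ms=3/4b
2) 333.333ms=3/4b +333.333ms=3/4b
3) 666.667ms=3/2b +333.333ms=3/4b
4) 1000.0ms=9/4b +166.667ms=3/8b
5) 1166.667ms=21/8b +833.333ms=15/8b
6) 2000.0ms=9/2b +666.667ms=3/2b
Σ=6b of 6 (135bpm 3/4) — PASS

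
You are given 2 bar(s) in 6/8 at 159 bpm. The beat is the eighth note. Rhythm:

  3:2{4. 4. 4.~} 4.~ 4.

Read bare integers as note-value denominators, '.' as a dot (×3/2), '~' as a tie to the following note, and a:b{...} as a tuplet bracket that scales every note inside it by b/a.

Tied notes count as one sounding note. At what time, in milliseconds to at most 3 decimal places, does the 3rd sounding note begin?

note 3 onset = 4b = 1509.434ms

1. 0.0ms @ 0 + 754.717ms (2)
2. 754.717ms @ 2 + 754.717ms (2)
3. 1509.434ms @ 4 + 3018.868ms (8)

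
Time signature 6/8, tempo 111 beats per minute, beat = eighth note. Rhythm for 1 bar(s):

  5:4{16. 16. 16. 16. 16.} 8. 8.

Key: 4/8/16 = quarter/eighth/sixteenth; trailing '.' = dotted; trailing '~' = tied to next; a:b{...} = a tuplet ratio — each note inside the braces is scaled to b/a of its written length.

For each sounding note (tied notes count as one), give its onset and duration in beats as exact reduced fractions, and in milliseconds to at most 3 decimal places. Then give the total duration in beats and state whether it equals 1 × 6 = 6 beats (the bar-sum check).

1) 0.0ms=0b +324.324ms=3/5b
2) 324.324ms=3/5b +324.324ms=3/5b
3) 648.649ms=6/5b +324.324ms=3/5b
4) 972.973ms=9/5b +324.324ms=3/5b
5) 1297.297ms=12/5b +324.324ms=3/5b
6) 1621.622ms=3b +810.811ms=3/2b
7) 2432.432ms=9/2b +810.811ms=3/2b
Σ=6b of 6 (111bpm 6/8) — PASS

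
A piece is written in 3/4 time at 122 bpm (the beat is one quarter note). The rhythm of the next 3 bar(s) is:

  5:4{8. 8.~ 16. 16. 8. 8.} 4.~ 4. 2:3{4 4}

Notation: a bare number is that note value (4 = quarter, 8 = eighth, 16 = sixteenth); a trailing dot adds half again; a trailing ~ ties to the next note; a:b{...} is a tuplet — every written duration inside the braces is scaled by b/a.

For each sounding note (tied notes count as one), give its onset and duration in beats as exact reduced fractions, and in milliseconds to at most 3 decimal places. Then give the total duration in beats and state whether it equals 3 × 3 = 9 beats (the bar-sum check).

1) 0.0ms=0b +295.082ms=3/5b
2) 295.082ms=3/5b +442.623ms=9/10b
3) 737.705ms=3/2b +147.541ms=3/10b
4) 885.246ms=9/5b +295.082ms=3/5b
5) 1180.328ms=12/5b +295.082ms=3/5b
6) 1475.41ms=3b +1475.41ms=3b
7) 2950.82ms=6b +737.705ms=3/2b
8) 3688.525ms=15/2b +737.705ms=3/2b
Σ=9b of 9 (122bpm 3/4) — PASS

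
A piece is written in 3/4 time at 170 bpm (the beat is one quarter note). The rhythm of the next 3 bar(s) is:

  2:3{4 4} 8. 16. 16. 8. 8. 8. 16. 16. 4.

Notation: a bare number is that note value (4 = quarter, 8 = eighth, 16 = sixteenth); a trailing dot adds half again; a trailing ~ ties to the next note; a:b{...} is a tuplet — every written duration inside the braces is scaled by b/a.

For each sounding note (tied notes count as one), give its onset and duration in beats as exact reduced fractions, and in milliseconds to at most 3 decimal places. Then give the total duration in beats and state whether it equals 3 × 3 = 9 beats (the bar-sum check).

1) 0.0ms=0b +529.412ms=3/2b
2) 529.412ms=3/2b +529.412ms=3/2b
3) 1058.824ms=3b +264.706ms=3/4b
4) 1323.529ms=15/4b +132.353ms=3/8b
5) 1455.882ms=33/8b +132.353ms=3/8b
6) 1588.235ms=9/2b +264.706ms=3/4b
7) 1852.941ms=21/4b +264.706ms=3/4b
8) 2117.647ms=6b +264.706ms=3/4b
9) 2382.353ms=27/4b +132.353ms=3/8b
10) 2514.706ms=57/8b +132.353ms=3/8b
11) 2647.059ms=15/2b +529.412ms=3/2b
Σ=9b of 9 (170bpm 3/4) — PASS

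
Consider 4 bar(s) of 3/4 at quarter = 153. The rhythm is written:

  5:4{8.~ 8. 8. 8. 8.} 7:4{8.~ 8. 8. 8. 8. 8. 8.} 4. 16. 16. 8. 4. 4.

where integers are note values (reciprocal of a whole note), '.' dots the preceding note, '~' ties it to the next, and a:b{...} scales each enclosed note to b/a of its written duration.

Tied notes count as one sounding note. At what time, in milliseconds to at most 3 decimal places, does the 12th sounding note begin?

note 12 onset = 15/2b = 2941.176ms

1. 0.0ms @ 0 + 470.588ms (6/5)
2. 470.588ms @ 6/5 + 235.294ms (3/5)
3. 705.882ms @ 9/5 + 235.294ms (3/5)
4. 941.176ms @ 12/5 + 235.294ms (3/5)
5. 1176.471ms @ 3 + 336.134ms (6/7)
6. 1512.605ms @ 27/7 + 168.067ms (3/7)
7. 1680.672ms @ 30/7 + 168.067ms (3/7)
8. 1848.739ms @ 33/7 + 168.067ms (3/7)
9. 2016.807ms @ 36/7 + 168.067ms (3/7)
10. 2184.874ms @ 39/7 + 168.067ms (3/7)
11. 2352.941ms @ 6 + 588.235ms (3/2)
12. 2941.176ms @ 15/2 + 147.059ms (3/8)
13. 3088.235ms @ 63/8 + 147.059ms (3/8)
14. 3235.294ms @ 33/4 + 294.118ms (3/4)
15. 3529.412ms @ 9 + 588.235ms (3/2)
16. 4117.647ms @ 21/2 + 588.235ms (3/2)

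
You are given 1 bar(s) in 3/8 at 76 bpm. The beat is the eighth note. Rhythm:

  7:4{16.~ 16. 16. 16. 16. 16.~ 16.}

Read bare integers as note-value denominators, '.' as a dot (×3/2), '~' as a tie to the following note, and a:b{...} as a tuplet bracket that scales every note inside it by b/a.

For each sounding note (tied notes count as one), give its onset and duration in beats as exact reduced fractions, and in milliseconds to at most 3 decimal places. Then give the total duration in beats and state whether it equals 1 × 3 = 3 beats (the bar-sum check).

1) 0.0ms=0b +676.692ms=6/7b
2) 676.692ms=6/7b +338.346ms=3/7b
3) 1015.038ms=9/7b +338.346ms=3/7b
4) 1353.383ms=12/7b +338.346ms=3/7b
5) 1691.729ms=15/7b +676.692ms=6/7b
Σ=3b of 3 (76bpm 3/8) — PASS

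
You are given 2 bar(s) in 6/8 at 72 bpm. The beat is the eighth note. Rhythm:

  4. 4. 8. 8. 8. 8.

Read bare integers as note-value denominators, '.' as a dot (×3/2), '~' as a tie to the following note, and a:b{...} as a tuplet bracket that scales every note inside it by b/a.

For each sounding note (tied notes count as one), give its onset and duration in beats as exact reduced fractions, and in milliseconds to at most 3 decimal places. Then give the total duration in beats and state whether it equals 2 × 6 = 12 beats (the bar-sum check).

1) 0.0ms=0b +2500.0ms=3b
2) 2500.0ms=3b +2500.0ms=3b
3) 5000.0ms=6b +1250.0ms=3/2b
4) 6250.0ms=15/2b +1250.0ms=3/2b
5) 7500.0ms=9b +1250.0ms=3/2b
6) 8750.0ms=21/2b +1250.0ms=3/2b
Σ=12b of 12 (72bpm 6/8) — PASS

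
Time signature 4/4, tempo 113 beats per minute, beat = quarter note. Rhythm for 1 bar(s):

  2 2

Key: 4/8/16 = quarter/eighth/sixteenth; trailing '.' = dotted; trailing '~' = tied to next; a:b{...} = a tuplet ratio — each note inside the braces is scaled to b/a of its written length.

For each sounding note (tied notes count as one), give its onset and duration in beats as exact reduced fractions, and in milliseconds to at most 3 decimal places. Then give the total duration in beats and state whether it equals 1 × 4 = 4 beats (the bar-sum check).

1) 0.0ms=0b +1061.947ms=2b
2) 1061.947ms=2b +1061.947ms=2b
Σ=4b of 4 (113bpm 4/4) — PASS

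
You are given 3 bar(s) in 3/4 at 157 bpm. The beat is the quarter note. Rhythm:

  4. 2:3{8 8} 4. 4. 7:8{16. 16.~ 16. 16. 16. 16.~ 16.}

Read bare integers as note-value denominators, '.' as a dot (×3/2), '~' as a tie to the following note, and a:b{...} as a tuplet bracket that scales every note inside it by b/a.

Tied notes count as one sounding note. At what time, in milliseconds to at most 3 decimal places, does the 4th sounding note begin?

note 4 onset = 3b = 1146.497ms

1. 0.0ms @ 0 + 573.248ms (3/2)
2. 573.248ms @ 3/2 + 286.624ms (3/4)
3. 859.873ms @ 9/4 + 286.624ms (3/4)
4. 1146.497ms @ 3 + 573.248ms (3/2)
5. 1719.745ms @ 9/2 + 573.248ms (3/2)
6. 2292.994ms @ 6 + 163.785ms (3/7)
7. 2456.779ms @ 45/7 + 327.571ms (6/7)
8. 2784.349ms @ 51/7 + 163.785ms (3/7)
9. 2948.135ms @ 54/7 + 163.785ms (3/7)
10. 3111.92ms @ 57/7 + 327.571ms (6/7)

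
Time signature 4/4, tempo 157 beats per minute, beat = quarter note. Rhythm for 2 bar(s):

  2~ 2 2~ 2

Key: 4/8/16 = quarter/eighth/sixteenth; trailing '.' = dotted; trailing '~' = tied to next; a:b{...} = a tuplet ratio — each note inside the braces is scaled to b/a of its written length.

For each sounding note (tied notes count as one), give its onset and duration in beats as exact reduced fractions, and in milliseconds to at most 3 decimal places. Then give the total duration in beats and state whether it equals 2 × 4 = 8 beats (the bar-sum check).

1) 0.0ms=0b +1528.662ms=4b
2) 1528.662ms=4b +1528.662ms=4b
Σ=8b of 8 (157bpm 4/4) — PASS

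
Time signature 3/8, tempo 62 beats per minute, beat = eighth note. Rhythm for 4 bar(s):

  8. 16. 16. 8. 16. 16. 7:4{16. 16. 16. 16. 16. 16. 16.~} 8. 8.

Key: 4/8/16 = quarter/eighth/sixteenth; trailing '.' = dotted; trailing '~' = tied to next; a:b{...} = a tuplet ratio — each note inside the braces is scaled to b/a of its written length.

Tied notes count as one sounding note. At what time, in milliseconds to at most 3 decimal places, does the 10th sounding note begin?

1. 0.0ms @ 0 + 1451.613ms (3/2)
2. 1451.613ms @ 3/2 + 725.806ms (3/4)
3. 2177.419ms @ 9/4 + 725.806ms (3/4)
4. 2903.226ms @ 3 + 1451.613ms (3/2)
5. 4354.839ms @ 9/2 + 725.806ms (3/4)
6. 5080.645ms @ 21/4 + 725.806ms (3/4)
7. 5806.452ms @ 6 + 414.747ms (3/7)
8. 6221.198ms @ 45/7 + 414.747ms (3/7)
9. 6635.945ms @ 48/7 + 414.747ms (3/7)
10. 7050.691ms @ 51/7 + 414.747ms (3/7)
11. 7465.438ms @ 54/7 + 414.747ms (3/7)
12. 7880.184ms @ 57/7 + 414.747ms (3/7)
13. 8294.931ms @ 60/7 + 1866.359ms (27/14)
14. 10161.29ms @ 21/2 + 1451.613ms (3/2)

note 10 onset = 51/7b = 7050.691ms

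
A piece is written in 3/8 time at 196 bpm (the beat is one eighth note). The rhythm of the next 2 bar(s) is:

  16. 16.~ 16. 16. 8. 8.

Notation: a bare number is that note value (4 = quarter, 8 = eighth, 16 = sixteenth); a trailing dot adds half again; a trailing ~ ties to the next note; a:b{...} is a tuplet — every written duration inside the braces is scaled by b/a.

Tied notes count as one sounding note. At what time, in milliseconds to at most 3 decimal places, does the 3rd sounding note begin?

note 3 onset = 9/4b = 688.776ms

1. 0.0ms @ 0 + 229.592ms (3/4)
2. 229.592ms @ 3/4 + 459.184ms (3/2)
3. 688.776ms @ 9/4 + 229.592ms (3/4)
4. 918.367ms @ 3 + 459.184ms (3/2)
5. 1377.551ms @ 9/2 + 459.184ms (3/2)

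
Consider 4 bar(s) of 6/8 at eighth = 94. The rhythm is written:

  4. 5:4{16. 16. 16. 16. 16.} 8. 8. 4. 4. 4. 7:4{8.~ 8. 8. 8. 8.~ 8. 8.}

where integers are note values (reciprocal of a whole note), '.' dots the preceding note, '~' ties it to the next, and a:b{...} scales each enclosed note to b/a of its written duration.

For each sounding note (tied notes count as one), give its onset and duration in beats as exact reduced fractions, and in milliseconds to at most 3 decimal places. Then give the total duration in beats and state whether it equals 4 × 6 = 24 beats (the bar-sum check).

1) 0.0ms=0b +1914.894ms=3b
2) 1914.894ms=3b +382.979ms=3/5b
3) 2297.872ms=18/5b +382.979ms=3/5b
4) 2680.851ms=21/5b +382.979ms=3/5b
5) 3063.83ms=24/5b +382.979ms=3/5b
6) 3446.809ms=27/5b +382.979ms=3/5b
7) 3829.787ms=6b +957.447ms=3/2b
8) 4787.234ms=15/2b +957.447ms=3/2b
9) 5744.681ms=9b +1914.894ms=3b
10) 7659.574ms=12b +1914.894ms=3b
11) 9574.468ms=15b +1914.894ms=3b
12) 11489.362ms=18b +1094.225ms=12/7b
13) 12583.587ms=138/7b +547.112ms=6/7b
14) 13130.699ms=144/7b +547.112ms=6/7b
15) 13677.812ms=150/7b +1094.225ms=12/7b
16) 14772.036ms=162/7b +547.112ms=6/7b
Σ=24b of 24 (94bpm 6/8) — PASS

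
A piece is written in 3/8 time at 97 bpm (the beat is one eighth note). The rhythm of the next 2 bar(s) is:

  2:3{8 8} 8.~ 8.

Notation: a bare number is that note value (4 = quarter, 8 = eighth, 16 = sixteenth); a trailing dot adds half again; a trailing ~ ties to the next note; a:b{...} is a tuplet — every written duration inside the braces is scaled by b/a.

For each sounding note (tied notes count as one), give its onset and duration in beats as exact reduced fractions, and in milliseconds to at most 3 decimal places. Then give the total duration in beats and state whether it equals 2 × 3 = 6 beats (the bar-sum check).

1) 0.0ms=0b +927.835ms=3/2b
2) 927.835ms=3/2b +927.835ms=3/2b
3) 1855.67ms=3b +1855.67ms=3b
Σ=6b of 6 (97bpm 3/8) — PASS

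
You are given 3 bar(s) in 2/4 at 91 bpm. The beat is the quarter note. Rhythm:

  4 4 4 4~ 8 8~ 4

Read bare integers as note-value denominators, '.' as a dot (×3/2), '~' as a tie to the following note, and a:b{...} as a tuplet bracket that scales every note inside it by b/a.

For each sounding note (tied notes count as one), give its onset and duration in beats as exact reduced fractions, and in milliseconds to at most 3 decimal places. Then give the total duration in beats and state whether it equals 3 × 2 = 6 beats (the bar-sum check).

1) 0.0ms=0b +659.341ms=1b
2) 659.341ms=1b +659.341ms=1b
3) 1318.681ms=2b +659.341ms=1b
4) 1978.022ms=3b +989.011ms=3/2b
5) 2967.033ms=9/2b +989.011ms=3/2b
Σ=6b of 6 (91bpm 2/4) — PASS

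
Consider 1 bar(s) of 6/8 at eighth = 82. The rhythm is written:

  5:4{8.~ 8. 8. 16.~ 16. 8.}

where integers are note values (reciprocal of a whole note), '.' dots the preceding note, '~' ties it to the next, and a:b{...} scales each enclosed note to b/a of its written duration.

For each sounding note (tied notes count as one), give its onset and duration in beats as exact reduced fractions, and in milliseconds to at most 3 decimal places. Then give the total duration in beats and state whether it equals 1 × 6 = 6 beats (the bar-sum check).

1) 0.0ms=0b +1756.098ms=12/5b
2) 1756.098ms=12/5b +878.049ms=6/5b
3) 2634.146ms=18/5b +878.049ms=6/5b
4) 3512.195ms=24/5b +878.049ms=6/5b
Σ=6b of 6 (82bpm 6/8) — PASS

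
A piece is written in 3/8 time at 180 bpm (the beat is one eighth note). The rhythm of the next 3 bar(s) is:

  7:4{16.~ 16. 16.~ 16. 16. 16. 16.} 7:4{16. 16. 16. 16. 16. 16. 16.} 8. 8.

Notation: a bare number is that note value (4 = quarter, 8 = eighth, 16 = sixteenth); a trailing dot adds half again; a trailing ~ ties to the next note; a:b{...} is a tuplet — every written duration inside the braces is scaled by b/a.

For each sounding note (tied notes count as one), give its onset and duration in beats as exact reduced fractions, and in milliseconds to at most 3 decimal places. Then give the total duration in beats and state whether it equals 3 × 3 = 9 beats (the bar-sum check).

1) 0.0ms=0b +285.714ms=6/7b
2) 285.714ms=6/7b +285.714ms=6/7b
3) 571.429ms=12/7b +142.857ms=3/7b
4) 714.286ms=15/7b +142.857ms=3/7b
5) 857.143ms=18/7b +142.857ms=3/7b
6) 1000.0ms=3b +142.857ms=3/7b
7) 1142.857ms=24/7b +142.857ms=3/7b
8) 1285.714ms=27/7b +142.857ms=3/7b
9) 1428.571ms=30/7b +142.857ms=3/7b
10) 1571.429ms=33/7b +142.857ms=3/7b
11) 1714.286ms=36/7b +142.857ms=3/7b
12) 1857.143ms=39/7b +142.857ms=3/7b
13) 2000.0ms=6b +500.0ms=3/2b
14) 2500.0ms=15/2b +500.0ms=3/2b
Σ=9b of 9 (180bpm 3/8) — PASS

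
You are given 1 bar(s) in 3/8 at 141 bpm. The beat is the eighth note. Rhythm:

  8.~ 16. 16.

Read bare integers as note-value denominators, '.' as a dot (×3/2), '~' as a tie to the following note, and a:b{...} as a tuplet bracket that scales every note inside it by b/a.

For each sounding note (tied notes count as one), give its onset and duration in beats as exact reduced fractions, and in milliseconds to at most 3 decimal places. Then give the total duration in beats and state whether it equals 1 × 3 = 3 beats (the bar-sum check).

1) 0.0ms=0b +957.447ms=9/4b
2) 957.447ms=9/4b +319.149ms=3/4b
Σ=3b of 3 (141bpm 3/8) — PASS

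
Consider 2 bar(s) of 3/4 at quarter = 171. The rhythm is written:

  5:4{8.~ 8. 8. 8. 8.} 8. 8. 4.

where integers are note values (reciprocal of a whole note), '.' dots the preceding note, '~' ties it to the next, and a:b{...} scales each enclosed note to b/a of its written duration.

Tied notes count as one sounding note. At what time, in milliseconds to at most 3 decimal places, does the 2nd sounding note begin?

1. 0.0ms @ 0 + 421.053ms (6/5)
2. 421.053ms @ 6/5 + 210.526ms (3/5)
3. 631.579ms @ 9/5 + 210.526ms (3/5)
4. 842.105ms @ 12/5 + 210.526ms (3/5)
5. 1052.632ms @ 3 + 263.158ms (3/4)
6. 1315.789ms @ 15/4 + 263.158ms (3/4)
7. 1578.947ms @ 9/2 + 526.316ms (3/2)

note 2 onset = 6/5b = 421.053ms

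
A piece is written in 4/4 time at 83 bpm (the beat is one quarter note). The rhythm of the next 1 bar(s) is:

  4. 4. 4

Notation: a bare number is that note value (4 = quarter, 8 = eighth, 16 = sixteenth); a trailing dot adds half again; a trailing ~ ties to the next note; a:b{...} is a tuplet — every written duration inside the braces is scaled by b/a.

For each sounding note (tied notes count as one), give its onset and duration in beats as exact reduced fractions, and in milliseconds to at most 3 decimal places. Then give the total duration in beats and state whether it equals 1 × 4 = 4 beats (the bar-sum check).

1) 0.0ms=0b +1084.337ms=3/2b
2) 1084.337ms=3/2b +1084.337ms=3/2b
3) 2168.675ms=3b +722.892ms=1b
Σ=4b of 4 (83bpm 4/4) — PASS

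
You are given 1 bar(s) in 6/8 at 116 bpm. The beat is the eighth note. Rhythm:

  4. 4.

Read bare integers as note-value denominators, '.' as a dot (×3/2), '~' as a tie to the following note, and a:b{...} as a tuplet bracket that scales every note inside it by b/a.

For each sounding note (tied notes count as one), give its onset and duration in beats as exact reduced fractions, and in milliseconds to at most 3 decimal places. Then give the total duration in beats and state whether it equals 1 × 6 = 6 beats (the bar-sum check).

1) 0.0ms=0b +1551.724ms=3b
2) 1551.724ms=3b +1551.724ms=3b
Σ=6b of 6 (116bpm 6/8) — PASS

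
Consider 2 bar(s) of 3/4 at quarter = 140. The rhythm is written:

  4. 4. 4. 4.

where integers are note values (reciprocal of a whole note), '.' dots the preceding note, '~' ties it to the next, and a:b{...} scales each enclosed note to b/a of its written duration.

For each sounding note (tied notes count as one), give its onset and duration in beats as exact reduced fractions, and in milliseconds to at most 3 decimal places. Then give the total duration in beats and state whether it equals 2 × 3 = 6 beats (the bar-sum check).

1) 0.0ms=0b +642.857ms=3/2b
2) 642.857ms=3/2b +642.857ms=3/2b
3) 1285.714ms=3b +642.857ms=3/2b
4) 1928.571ms=9/2b +642.857ms=3/2b
Σ=6b of 6 (140bpm 3/4) — PASS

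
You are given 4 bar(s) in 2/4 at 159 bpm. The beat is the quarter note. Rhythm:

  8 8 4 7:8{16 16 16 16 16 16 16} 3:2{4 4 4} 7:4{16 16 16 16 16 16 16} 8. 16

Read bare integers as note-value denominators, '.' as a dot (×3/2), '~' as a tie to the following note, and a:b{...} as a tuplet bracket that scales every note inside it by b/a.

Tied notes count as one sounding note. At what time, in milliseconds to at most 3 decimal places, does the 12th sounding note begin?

note 12 onset = 14/3b = 1761.006ms

1. 0.0ms @ 0 + 188.679ms (1/2)
2. 188.679ms @ 1/2 + 188.679ms (1/2)
3. 377.358ms @ 1 + 377.358ms (1)
4. 754.717ms @ 2 + 107.817ms (2/7)
5. 862.534ms @ 16/7 + 107.817ms (2/7)
6. 970.35ms @ 18/7 + 107.817ms (2/7)
7. 1078.167ms @ 20/7 + 107.817ms (2/7)
8. 1185.984ms @ 22/7 + 107.817ms (2/7)
9. 1293.801ms @ 24/7 + 107.817ms (2/7)
10. 1401.617ms @ 26/7 + 107.817ms (2/7)
11. 1509.434ms @ 4 + 251.572ms (2/3)
12. 1761.006ms @ 14/3 + 251.572ms (2/3)
13. 2012.579ms @ 16/3 + 251.572ms (2/3)
14. 2264.151ms @ 6 + 53.908ms (1/7)
15. 2318.059ms @ 43/7 + 53.908ms (1/7)
16. 2371.968ms @ 44/7 + 53.908ms (1/7)
17. 2425.876ms @ 45/7 + 53.908ms (1/7)
18. 2479.784ms @ 46/7 + 53.908ms (1/7)
19. 2533.693ms @ 47/7 + 53.908ms (1/7)
20. 2587.601ms @ 48/7 + 53.908ms (1/7)
21. 2641.509ms @ 7 + 283.019ms (3/4)
22. 2924.528ms @ 31/4 + 94.34ms (1/4)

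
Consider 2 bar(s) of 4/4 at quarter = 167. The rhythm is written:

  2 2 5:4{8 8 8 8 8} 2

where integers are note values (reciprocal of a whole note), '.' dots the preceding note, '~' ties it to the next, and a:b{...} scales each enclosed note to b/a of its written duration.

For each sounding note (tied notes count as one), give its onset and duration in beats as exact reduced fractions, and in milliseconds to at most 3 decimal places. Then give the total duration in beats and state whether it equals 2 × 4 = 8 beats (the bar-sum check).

1) 0.0ms=0b +718.563ms=2b
2) 718.563ms=2b +718.563ms=2b
3) 1437.126ms=4b +143.713ms=2/5b
4) 1580.838ms=22/5b +143.713ms=2/5b
5) 1724.551ms=24/5b +143.713ms=2/5b
6) 1868.263ms=26/5b +143.713ms=2/5b
7) 2011.976ms=28/5b +143.713ms=2/5b
8) 2155.689ms=6b +718.563ms=2b
Σ=8b of 8 (167bpm 4/4) — PASS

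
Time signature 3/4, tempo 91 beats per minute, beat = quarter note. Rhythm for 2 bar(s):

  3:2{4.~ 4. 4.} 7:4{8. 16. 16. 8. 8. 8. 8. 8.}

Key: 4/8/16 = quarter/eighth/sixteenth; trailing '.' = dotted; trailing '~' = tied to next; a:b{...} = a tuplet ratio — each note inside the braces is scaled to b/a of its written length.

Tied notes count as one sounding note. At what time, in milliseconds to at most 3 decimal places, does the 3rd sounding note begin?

1. 0.0ms @ 0 + 1318.681ms (2)
2. 1318.681ms @ 2 + 659.341ms (1)
3. 1978.022ms @ 3 + 282.575ms (3/7)
4. 2260.597ms @ 24/7 + 141.287ms (3/14)
5. 2401.884ms @ 51/14 + 141.287ms (3/14)
6. 2543.171ms @ 27/7 + 282.575ms (3/7)
7. 2825.746ms @ 30/7 + 282.575ms (3/7)
8. 3108.32ms @ 33/7 + 282.575ms (3/7)
9. 3390.895ms @ 36/7 + 282.575ms (3/7)
10. 3673.469ms @ 39/7 + 282.575ms (3/7)

note 3 onset = 3b = 1978.022ms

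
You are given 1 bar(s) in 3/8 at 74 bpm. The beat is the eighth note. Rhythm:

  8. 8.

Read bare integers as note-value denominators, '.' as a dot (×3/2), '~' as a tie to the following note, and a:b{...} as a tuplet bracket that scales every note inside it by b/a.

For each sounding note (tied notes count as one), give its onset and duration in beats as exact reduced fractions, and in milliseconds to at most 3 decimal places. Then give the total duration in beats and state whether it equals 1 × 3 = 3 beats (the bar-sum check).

1) 0.0ms=0b +1216.216ms=3/2b
2) 1216.216ms=3/2b +1216.216ms=3/2b
Σ=3b of 3 (74bpm 3/8) — PASS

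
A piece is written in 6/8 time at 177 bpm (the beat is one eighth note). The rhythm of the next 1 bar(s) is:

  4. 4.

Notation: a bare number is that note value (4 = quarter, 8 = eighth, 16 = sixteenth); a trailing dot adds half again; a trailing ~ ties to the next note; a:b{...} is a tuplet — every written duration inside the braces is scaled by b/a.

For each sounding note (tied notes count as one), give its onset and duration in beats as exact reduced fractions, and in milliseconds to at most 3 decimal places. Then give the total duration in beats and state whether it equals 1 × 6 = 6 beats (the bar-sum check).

1) 0.0ms=0b +1016.949ms=3b
2) 1016.949ms=3b +1016.949ms=3b
Σ=6b of 6 (177bpm 6/8) — PASS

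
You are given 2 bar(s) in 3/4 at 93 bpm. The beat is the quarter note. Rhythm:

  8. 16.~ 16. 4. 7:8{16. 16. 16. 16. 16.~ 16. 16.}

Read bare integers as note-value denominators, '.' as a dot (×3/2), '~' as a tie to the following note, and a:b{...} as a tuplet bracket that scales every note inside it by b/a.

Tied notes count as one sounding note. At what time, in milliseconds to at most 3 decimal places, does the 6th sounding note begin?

note 6 onset = 27/7b = 2488.479ms

1. 0.0ms @ 0 + 483.871ms (3/4)
2. 483.871ms @ 3/4 + 483.871ms (3/4)
3. 967.742ms @ 3/2 + 967.742ms (3/2)
4. 1935.484ms @ 3 + 276.498ms (3/7)
5. 2211.982ms @ 24/7 + 276.498ms (3/7)
6. 2488.479ms @ 27/7 + 276.498ms (3/7)
7. 2764.977ms @ 30/7 + 276.498ms (3/7)
8. 3041.475ms @ 33/7 + 552.995ms (6/7)
9. 3594.47ms @ 39/7 + 276.498ms (3/7)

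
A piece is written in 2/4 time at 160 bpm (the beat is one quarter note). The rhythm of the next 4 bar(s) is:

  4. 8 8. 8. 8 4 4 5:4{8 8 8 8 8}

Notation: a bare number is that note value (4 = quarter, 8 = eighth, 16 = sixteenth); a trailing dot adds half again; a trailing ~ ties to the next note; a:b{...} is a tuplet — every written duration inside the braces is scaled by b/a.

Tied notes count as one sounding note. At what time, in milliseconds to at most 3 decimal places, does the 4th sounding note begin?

note 4 onset = 11/4b = 1031.25ms

1. 0.0ms @ 0 + 562.5ms (3/2)
2. 562.5ms @ 3/2 + 187.5ms (1/2)
3. 750.0ms @ 2 + 281.25ms (3/4)
4. 1031.25ms @ 11/4 + 281.25ms (3/4)
5. 1312.5ms @ 7/2 + 187.5ms (1/2)
6. 1500.0ms @ 4 + 375.0ms (1)
7. 1875.0ms @ 5 + 375.0ms (1)
8. 2250.0ms @ 6 + 150.0ms (2/5)
9. 2400.0ms @ 32/5 + 150.0ms (2/5)
10. 2550.0ms @ 34/5 + 150.0ms (2/5)
11. 2700.0ms @ 36/5 + 150.0ms (2/5)
12. 2850.0ms @ 38/5 + 150.0ms (2/5)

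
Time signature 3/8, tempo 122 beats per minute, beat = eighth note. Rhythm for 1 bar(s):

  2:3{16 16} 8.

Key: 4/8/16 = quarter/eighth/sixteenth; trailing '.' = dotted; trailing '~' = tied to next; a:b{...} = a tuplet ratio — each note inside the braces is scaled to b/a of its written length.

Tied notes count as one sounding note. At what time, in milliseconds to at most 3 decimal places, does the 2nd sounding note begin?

note 2 onset = 3/4b = 368.852ms

1. 0.0ms @ 0 + 368.852ms (3/4)
2. 368.852ms @ 3/4 + 368.852ms (3/4)
3. 737.705ms @ 3/2 + 737.705ms (3/2)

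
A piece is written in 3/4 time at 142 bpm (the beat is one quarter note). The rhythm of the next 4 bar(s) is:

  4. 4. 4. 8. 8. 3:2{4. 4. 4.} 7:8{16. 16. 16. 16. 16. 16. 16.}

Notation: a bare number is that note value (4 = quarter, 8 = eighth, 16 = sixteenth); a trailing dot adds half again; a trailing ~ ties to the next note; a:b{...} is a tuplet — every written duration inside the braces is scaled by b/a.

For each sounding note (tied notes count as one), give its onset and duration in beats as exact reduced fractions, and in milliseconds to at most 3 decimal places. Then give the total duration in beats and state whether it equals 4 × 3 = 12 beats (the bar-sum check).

1) 0.0ms=0b +633.803ms=3/2b
2) 633.803ms=3/2b +633.803ms=3/2b
3) 1267.606ms=3b +633.803ms=3/2b
4) 1901.408ms=9/2b +316.901ms=3/4b
5) 2218.31ms=21/4b +316.901ms=3/4b
6) 2535.211ms=6b +422.535ms=1b
7) 2957.746ms=7b +422.535ms=1b
8) 3380.282ms=8b +422.535ms=1b
9) 3802.817ms=9b +181.087ms=3/7b
10) 3983.903ms=66/7b +181.087ms=3/7b
11) 4164.99ms=69/7b +181.087ms=3/7b
12) 4346.076ms=72/7b +181.087ms=3/7b
13) 4527.163ms=75/7b +181.087ms=3/7b
14) 4708.249ms=78/7b +181.087ms=3/7b
15) 4889.336ms=81/7b +181.087ms=3/7b
Σ=12b of 12 (142bpm 3/4) — PASS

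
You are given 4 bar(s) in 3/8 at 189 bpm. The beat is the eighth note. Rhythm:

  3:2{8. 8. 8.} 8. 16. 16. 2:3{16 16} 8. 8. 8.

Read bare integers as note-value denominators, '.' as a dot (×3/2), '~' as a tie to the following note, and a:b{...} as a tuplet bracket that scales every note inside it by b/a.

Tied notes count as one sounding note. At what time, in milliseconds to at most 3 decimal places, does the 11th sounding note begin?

1. 0.0ms @ 0 + 317.46ms (1)
2. 317.46ms @ 1 + 317.46ms (1)
3. 634.921ms @ 2 + 317.46ms (1)
4. 952.381ms @ 3 + 476.19ms (3/2)
5. 1428.571ms @ 9/2 + 238.095ms (3/4)
6. 1666.667ms @ 21/4 + 238.095ms (3/4)
7. 1904.762ms @ 6 + 238.095ms (3/4)
8. 2142.857ms @ 27/4 + 238.095ms (3/4)
9. 2380.952ms @ 15/2 + 476.19ms (3/2)
10. 2857.143ms @ 9 + 476.19ms (3/2)
11. 3333.333ms @ 21/2 + 476.19ms (3/2)

note 11 onset = 21/2b = 3333.333ms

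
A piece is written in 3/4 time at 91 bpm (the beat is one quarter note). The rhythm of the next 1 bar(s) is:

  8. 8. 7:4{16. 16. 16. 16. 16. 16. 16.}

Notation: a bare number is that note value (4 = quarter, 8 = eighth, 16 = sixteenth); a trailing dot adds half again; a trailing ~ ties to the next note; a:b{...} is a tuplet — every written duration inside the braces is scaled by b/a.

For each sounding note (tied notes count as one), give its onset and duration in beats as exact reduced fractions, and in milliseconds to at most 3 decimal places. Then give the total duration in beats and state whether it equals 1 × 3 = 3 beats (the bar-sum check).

1) 0.0ms=0b +494.505ms=3/4b
2) 494.505ms=3/4b +494.505ms=3/4b
3) 989.011ms=3/2b +141.287ms=3/14b
4) 1130.298ms=12/7b +141.287ms=3/14b
5) 1271.586ms=27/14b +141.287ms=3/14b
6) 1412.873ms=15/7b +141.287ms=3/14b
7) 1554.16ms=33/14b +141.287ms=3/14b
8) 1695.447ms=18/7b +141.287ms=3/14b
9) 1836.735ms=39/14b +141.287ms=3/14b
Σ=3b of 3 (91bpm 3/4) — PASS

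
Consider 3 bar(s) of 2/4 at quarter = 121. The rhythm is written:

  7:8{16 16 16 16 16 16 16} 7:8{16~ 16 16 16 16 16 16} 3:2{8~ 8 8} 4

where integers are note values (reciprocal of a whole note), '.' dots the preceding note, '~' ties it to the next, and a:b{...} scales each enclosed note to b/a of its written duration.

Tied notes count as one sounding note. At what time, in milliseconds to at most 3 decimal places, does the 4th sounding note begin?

1. 0.0ms @ 0 + 141.677ms (2/7)
2. 141.677ms @ 2/7 + 141.677ms (2/7)
3. 283.353ms @ 4/7 + 141.677ms (2/7)
4. 425.03ms @ 6/7 + 141.677ms (2/7)
5. 566.706ms @ 8/7 + 141.677ms (2/7)
6. 708.383ms @ 10/7 + 141.677ms (2/7)
7. 850.059ms @ 12/7 + 141.677ms (2/7)
8. 991.736ms @ 2 + 283.353ms (4/7)
9. 1275.089ms @ 18/7 + 141.677ms (2/7)
10. 1416.765ms @ 20/7 + 141.677ms (2/7)
11. 1558.442ms @ 22/7 + 141.677ms (2/7)
12. 1700.118ms @ 24/7 + 141.677ms (2/7)
13. 1841.795ms @ 26/7 + 141.677ms (2/7)
14. 1983.471ms @ 4 + 330.579ms (2/3)
15. 2314.05ms @ 14/3 + 165.289ms (1/3)
16. 2479.339ms @ 5 + 495.868ms (1)

note 4 onset = 6/7b = 425.03ms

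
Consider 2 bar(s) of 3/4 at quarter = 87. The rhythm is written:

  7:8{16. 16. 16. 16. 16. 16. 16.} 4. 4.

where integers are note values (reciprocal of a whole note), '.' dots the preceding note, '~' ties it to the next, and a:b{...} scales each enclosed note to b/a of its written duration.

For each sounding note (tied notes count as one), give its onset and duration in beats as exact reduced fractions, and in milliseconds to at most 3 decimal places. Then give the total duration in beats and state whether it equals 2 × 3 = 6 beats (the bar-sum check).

1) 0.0ms=0b +295.567ms=3/7b
2) 295.567ms=3/7b +295.567ms=3/7b
3) 591.133ms=6/7b +295.567ms=3/7b
4) 886.7ms=9/7b +295.567ms=3/7b
5) 1182.266ms=12/7b +295.567ms=3/7b
6) 1477.833ms=15/7b +295.567ms=3/7b
7) 1773.399ms=18/7b +295.567ms=3/7b
8) 2068.966ms=3b +1034.483ms=3/2b
9) 3103.448ms=9/2b +1034.483ms=3/2b
Σ=6b of 6 (87bpm 3/4) — PASS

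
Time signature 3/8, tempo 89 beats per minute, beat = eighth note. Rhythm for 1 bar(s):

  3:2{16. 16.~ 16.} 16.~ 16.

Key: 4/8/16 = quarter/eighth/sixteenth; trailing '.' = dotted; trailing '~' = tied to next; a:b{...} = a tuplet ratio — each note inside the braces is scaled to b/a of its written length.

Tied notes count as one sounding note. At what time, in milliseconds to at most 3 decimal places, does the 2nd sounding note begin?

1. 0.0ms @ 0 + 337.079ms (1/2)
2. 337.079ms @ 1/2 + 674.157ms (1)
3. 1011.236ms @ 3/2 + 1011.236ms (3/2)

note 2 onset = 1/2b = 337.079ms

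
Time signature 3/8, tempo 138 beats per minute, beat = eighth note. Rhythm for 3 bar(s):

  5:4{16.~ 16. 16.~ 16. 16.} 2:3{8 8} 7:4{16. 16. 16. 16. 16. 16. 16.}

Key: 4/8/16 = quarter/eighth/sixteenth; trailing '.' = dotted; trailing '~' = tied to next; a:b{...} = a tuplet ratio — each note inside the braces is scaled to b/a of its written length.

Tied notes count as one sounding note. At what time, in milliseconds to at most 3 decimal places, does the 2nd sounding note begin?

1. 0.0ms @ 0 + 521.739ms (6/5)
2. 521.739ms @ 6/5 + 521.739ms (6/5)
3. 1043.478ms @ 12/5 + 260.87ms (3/5)
4. 1304.348ms @ 3 + 652.174ms (3/2)
5. 1956.522ms @ 9/2 + 652.174ms (3/2)
6. 2608.696ms @ 6 + 186.335ms (3/7)
7. 2795.031ms @ 45/7 + 186.335ms (3/7)
8. 2981.366ms @ 48/7 + 186.335ms (3/7)
9. 3167.702ms @ 51/7 + 186.335ms (3/7)
10. 3354.037ms @ 54/7 + 186.335ms (3/7)
11. 3540.373ms @ 57/7 + 186.335ms (3/7)
12. 3726.708ms @ 60/7 + 186.335ms (3/7)

note 2 onset = 6/5b = 521.739ms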